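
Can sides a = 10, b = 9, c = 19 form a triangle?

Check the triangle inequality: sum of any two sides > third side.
a + b vs c: 10 + 9 = 19 ≤ 19  ✗
a + c vs b: 10 + 19 = 29 > 9  ✓
b + c vs a: 9 + 19 = 28 > 10  ✓

No: 10 + 9 = 19 is not > 19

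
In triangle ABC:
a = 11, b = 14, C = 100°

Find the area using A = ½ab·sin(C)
A = ½·a·b·sin(C) = ½·11·14·sin(100°)
sin(100°) ≈ 0.984808
A ≈ ½·154·0.984808 = 77·0.984808 ≈ 75.8302

Area = 75.83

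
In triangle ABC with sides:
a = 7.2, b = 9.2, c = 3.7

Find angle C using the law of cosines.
c² = a² + b² − 2ab·cos(C)  ⇒  cos(C) = (a² + b² − c²)/(2ab)
cos(C) = (7.2² + 9.2² − 3.7²)/(2·7.2·9.2) = (51.84 + 84.64 − 13.69)/132.48 = 122.79/132.48 ≈ 0.926857
C = arccos(0.926857) ≈ 22.05°

C = 22.05°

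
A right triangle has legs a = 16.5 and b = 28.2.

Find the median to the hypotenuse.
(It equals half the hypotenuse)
Hypotenuse c = √(a² + b²) = √(272.25 + 795.24) = √1067.49 ≈ 32.6725
Median to hypotenuse = c/2 ≈ 32.6725/2 ≈ 16.3362

Median = 16.34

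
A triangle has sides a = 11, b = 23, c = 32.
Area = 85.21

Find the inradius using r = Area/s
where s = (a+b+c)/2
s = (11 + 23 + 32)/2 = 66/2 = 33
r = Area/s = 85.21/33 ≈ 2.58212

r = 2.582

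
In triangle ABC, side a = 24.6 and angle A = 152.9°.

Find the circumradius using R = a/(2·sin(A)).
R = a/(2·sin(A)) = 24.6/(2·sin(152.9°))
sin(152.9°) ≈ 0.455545
R ≈ 24.6/(2·0.455545) = 24.6/0.91109 ≈ 27.0006

R = 27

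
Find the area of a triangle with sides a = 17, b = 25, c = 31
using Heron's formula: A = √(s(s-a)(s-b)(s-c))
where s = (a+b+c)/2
s = (17 + 25 + 31)/2 = 73/2 = 36.5
s − a = 19.5, s − b = 11.5, s − c = 5.5
s(s−a)(s−b)(s−c) = 36.5·19.5·11.5·5.5 = 45018.1875
Area = √45018.1875 ≈ 212.175

s = 36.5, Area = 212.2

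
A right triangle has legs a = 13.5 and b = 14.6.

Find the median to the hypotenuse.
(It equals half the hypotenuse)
Hypotenuse c = √(a² + b²) = √(182.25 + 213.16) = √395.41 ≈ 19.8849
Median to hypotenuse = c/2 ≈ 19.8849/2 ≈ 9.94246

Median = 9.942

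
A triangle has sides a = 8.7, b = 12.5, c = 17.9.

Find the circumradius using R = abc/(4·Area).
First find the area with Heron's formula.
s = (8.7 + 12.5 + 17.9)/2 = 19.55
Area = √(s(s−a)(s−b)(s−c)) = √(19.55·10.85·7.05·1.65) ≈ √2467.46 ≈ 49.6735
abc = 8.7·12.5·17.9 = 1946.625
R = abc/(4·Area) ≈ 1946.625/(4·49.6735) = 1946.625/198.694 ≈ 9.7971

R = 9.797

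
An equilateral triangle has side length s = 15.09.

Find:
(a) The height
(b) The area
(a) The height splits the triangle into two 30-60-90 halves: h = s·√3/2 = 15.09·1.73205/2 ≈ 26.1366/2 ≈ 13.0683
(b) Area = (√3/4)·s² = (√3/4)·15.09² = (√3/4)·227.7081 ≈ 0.433013·227.7081 ≈ 98.6005

Height = 13.07, Area = 98.6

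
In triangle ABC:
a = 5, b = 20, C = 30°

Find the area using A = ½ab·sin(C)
A = ½·a·b·sin(C) = ½·5·20·sin(30°)
sin(30°) ≈ 0.5
A ≈ ½·100·0.5 = 50·0.5 ≈ 25

Area = 25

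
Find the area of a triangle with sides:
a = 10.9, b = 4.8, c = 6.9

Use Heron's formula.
s = (10.9 + 4.8 + 6.9)/2 = 22.6/2 = 11.3
s − a = 0.4, s − b = 6.5, s − c = 4.4
s(s−a)(s−b)(s−c) = 11.3·0.4·6.5·4.4 ≈ 129.272
Area = √129.272 ≈ 11.3698

Area = 11.37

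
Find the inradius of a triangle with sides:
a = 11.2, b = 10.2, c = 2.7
r = Area/s where s is the semi-perimeter.
s = (11.2 + 10.2 + 2.7)/2 = 24.1/2 = 12.05
Area = √(s(s−a)(s−b)(s−c)) = √(12.05·0.85·1.85·9.35) ≈ √177.17 ≈ 13.3105
r ≈ 13.3105/12.05 ≈ 1.10461

r = 1.105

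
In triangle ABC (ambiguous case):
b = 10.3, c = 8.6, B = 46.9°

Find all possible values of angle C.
b/sin(B) = c/sin(C)  ⇒  sin(C) = c·sin(B)/b = 8.6·sin(46.9°)/10.3
sin(46.9°) ≈ 0.730162
sin(C) ≈ 8.6·0.730162/10.3 ≈ 6.2794/10.3 ≈ 0.60965
Candidate 1: C₁ = arcsin(0.60965) ≈ 37.5642°  →  A = 180° − 46.9° − 37.5642° ≈ 95.5358° > 0, valid
Candidate 2: C₂ = 180° − C₁ ≈ 142.436°  →  A = 180° − 46.9° − 142.436° ≈ -9.3358° ≤ 0, not a valid triangle

C = 37.56° (one solution)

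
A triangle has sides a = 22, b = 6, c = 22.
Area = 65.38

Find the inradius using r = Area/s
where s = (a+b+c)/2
s = (22 + 6 + 22)/2 = 50/2 = 25
r = Area/s = 65.38/25 ≈ 2.6152

r = 2.615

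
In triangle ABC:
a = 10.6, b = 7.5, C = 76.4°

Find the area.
Two sides and the included angle (SAS): A = ½·a·b·sin(C) = ½·10.6·7.5·sin(76.4°)
sin(76.4°) ≈ 0.971961
A ≈ ½·79.5·0.971961 = 39.75·0.971961 ≈ 38.6354

Area = 38.64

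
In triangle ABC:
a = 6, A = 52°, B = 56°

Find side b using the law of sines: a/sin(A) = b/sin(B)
a/sin(A) = b/sin(B)  ⇒  b = a·sin(B)/sin(A) = 6·sin(56°)/sin(52°)
sin(56°) ≈ 0.829038, sin(52°) ≈ 0.788011
b ≈ 6·0.829038/0.788011 ≈ 4.97423/0.788011 ≈ 6.31238

b = 6.312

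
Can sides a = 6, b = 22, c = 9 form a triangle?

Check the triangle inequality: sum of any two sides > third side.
a + b vs c: 6 + 22 = 28 > 9  ✓
a + c vs b: 6 + 9 = 15 ≤ 22  ✗
b + c vs a: 22 + 9 = 31 > 6  ✓

No: 6 + 9 = 15 is not > 22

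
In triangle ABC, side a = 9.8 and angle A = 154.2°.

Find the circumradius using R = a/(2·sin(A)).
R = a/(2·sin(A)) = 9.8/(2·sin(154.2°))
sin(154.2°) ≈ 0.435231
R ≈ 9.8/(2·0.435231) = 9.8/0.870462 ≈ 11.2584

R = 11.26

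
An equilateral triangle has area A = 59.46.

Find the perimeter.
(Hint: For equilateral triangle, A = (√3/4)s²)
A = (√3/4)s²  ⇒  s² = 4A/√3 = 4·59.46/√3 = 237.84/1.73205 ≈ 137.317
s ≈ √137.317 ≈ 11.7182
Perimeter = 3s ≈ 3·11.7182 ≈ 35.1547

Perimeter = 35.15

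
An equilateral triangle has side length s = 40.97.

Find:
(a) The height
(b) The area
(a) The height splits the triangle into two 30-60-90 halves: h = s·√3/2 = 40.97·1.73205/2 ≈ 70.9621/2 ≈ 35.4811
(b) Area = (√3/4)·s² = (√3/4)·40.97² = (√3/4)·1678.5409 ≈ 0.433013·1678.5409 ≈ 726.83

Height = 35.48, Area = 726.8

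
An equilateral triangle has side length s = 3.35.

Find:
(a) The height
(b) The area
(a) The height splits the triangle into two 30-60-90 halves: h = s·√3/2 = 3.35·1.73205/2 ≈ 5.80237/2 ≈ 2.90119
(b) Area = (√3/4)·s² = (√3/4)·3.35² = (√3/4)·11.2225 ≈ 0.433013·11.2225 ≈ 4.85949

Height = 2.901, Area = 4.859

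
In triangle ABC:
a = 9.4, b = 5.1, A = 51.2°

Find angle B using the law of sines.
a/sin(A) = b/sin(B)  ⇒  sin(B) = b·sin(A)/a = 5.1·sin(51.2°)/9.4
sin(51.2°) ≈ 0.779338
sin(B) ≈ 5.1·0.779338/9.4 ≈ 3.97462/9.4 ≈ 0.422832
B = arcsin(0.422832) ≈ 25.0135°
(Since b ≤ a we need B ≤ A, so the obtuse alternative 180° − 25.0135° ≈ 154.986° is rejected.)

B = 25.01°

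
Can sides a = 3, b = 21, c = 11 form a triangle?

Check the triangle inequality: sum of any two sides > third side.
a + b vs c: 3 + 21 = 24 > 11  ✓
a + c vs b: 3 + 11 = 14 ≤ 21  ✗
b + c vs a: 21 + 11 = 32 > 3  ✓

No: 3 + 11 = 14 is not > 21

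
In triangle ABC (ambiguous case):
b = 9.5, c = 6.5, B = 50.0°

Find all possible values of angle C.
b/sin(B) = c/sin(C)  ⇒  sin(C) = c·sin(B)/b = 6.5·sin(50.0°)/9.5
sin(50.0°) ≈ 0.766044
sin(C) ≈ 6.5·0.766044/9.5 ≈ 4.97929/9.5 ≈ 0.524136
Candidate 1: C₁ = arcsin(0.524136) ≈ 31.6101°  →  A = 180° − 50.0° − 31.6101° ≈ 98.3899° > 0, valid
Candidate 2: C₂ = 180° − C₁ ≈ 148.39°  →  A = 180° − 50.0° − 148.39° ≈ -18.3899° ≤ 0, not a valid triangle

C = 31.61° (one solution)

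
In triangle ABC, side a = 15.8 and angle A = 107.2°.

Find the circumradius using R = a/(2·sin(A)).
R = a/(2·sin(A)) = 15.8/(2·sin(107.2°))
sin(107.2°) ≈ 0.955278
R ≈ 15.8/(2·0.955278) = 15.8/1.91056 ≈ 8.26984

R = 8.27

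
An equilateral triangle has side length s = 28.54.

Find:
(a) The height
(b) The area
(a) The height splits the triangle into two 30-60-90 halves: h = s·√3/2 = 28.54·1.73205/2 ≈ 49.4327/2 ≈ 24.7164
(b) Area = (√3/4)·s² = (√3/4)·28.54² = (√3/4)·814.5316 ≈ 0.433013·814.5316 ≈ 352.703

Height = 24.72, Area = 352.7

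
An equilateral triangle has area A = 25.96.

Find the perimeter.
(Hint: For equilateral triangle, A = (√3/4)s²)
A = (√3/4)s²  ⇒  s² = 4A/√3 = 4·25.96/√3 = 103.84/1.73205 ≈ 59.9521
s ≈ √59.9521 ≈ 7.74287
Perimeter = 3s ≈ 3·7.74287 ≈ 23.2286

Perimeter = 23.23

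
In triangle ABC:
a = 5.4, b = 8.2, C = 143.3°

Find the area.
Two sides and the included angle (SAS): A = ½·a·b·sin(C) = ½·5.4·8.2·sin(143.3°)
sin(143.3°) ≈ 0.597625
A ≈ ½·44.28·0.597625 = 22.14·0.597625 ≈ 13.2314

Area = 13.23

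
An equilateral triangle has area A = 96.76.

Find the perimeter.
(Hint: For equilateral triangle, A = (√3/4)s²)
A = (√3/4)s²  ⇒  s² = 4A/√3 = 4·96.76/√3 = 387.04/1.73205 ≈ 223.458
s ≈ √223.458 ≈ 14.9485
Perimeter = 3s ≈ 3·14.9485 ≈ 44.8455

Perimeter = 44.85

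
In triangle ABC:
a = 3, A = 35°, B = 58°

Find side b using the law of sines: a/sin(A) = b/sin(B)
a/sin(A) = b/sin(B)  ⇒  b = a·sin(B)/sin(A) = 3·sin(58°)/sin(35°)
sin(58°) ≈ 0.848048, sin(35°) ≈ 0.573576
b ≈ 3·0.848048/0.573576 ≈ 2.54414/0.573576 ≈ 4.43558

b = 4.436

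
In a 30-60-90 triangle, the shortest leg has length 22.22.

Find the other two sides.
In a 30-60-90 triangle the sides are in ratio 1 : √3 : 2 (short leg : long leg : hypotenuse).
Long leg = 22.22·√3 ≈ 22.22·1.73205 ≈ 38.4862
Hypotenuse = 2·22.22 = 44.44

Long leg = 22.22√3 = 38.49, Hypotenuse = 44.44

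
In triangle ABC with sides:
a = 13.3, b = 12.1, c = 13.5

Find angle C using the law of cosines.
c² = a² + b² − 2ab·cos(C)  ⇒  cos(C) = (a² + b² − c²)/(2ab)
cos(C) = (13.3² + 12.1² − 13.5²)/(2·13.3·12.1) = (176.89 + 146.41 − 182.25)/321.86 = 141.05/321.86 ≈ 0.438234
C = arccos(0.438234) ≈ 64.0087°

C = 64.01°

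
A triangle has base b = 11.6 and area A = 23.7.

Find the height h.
A = ½·b·h  ⇒  h = 2A/b = 2·23.7/11.6 = 47.4/11.6 ≈ 4.08621

h = 4.086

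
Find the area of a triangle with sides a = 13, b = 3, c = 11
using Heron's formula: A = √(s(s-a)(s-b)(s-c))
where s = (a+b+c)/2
s = (13 + 3 + 11)/2 = 27/2 = 13.5
s − a = 0.5, s − b = 10.5, s − c = 2.5
s(s−a)(s−b)(s−c) = 13.5·0.5·10.5·2.5 = 177.1875
Area = √177.1875 ≈ 13.3112

s = 13.5, Area = 13.31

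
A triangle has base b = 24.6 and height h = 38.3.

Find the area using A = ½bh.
A = ½·b·h = ½·24.6·38.3 = ½·942.18 = 471.09

Area = 471.09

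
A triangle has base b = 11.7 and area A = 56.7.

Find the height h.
A = ½·b·h  ⇒  h = 2A/b = 2·56.7/11.7 = 113.4/11.7 ≈ 9.69231

h = 9.692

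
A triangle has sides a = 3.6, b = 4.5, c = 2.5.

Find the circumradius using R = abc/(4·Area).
First find the area with Heron's formula.
s = (3.6 + 4.5 + 2.5)/2 = 5.3
Area = √(s(s−a)(s−b)(s−c)) = √(5.3·1.7·0.8·2.8) ≈ √20.1824 ≈ 4.49248
abc = 3.6·4.5·2.5 = 40.5
R = abc/(4·Area) ≈ 40.5/(4·4.49248) = 40.5/17.9699 ≈ 2.25376

R = 2.254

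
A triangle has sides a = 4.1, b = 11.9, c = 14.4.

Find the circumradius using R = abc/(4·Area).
First find the area with Heron's formula.
s = (4.1 + 11.9 + 14.4)/2 = 15.2
Area = √(s(s−a)(s−b)(s−c)) = √(15.2·11.1·3.3·0.8) ≈ √445.421 ≈ 21.105
abc = 4.1·11.9·14.4 = 702.576
R = abc/(4·Area) ≈ 702.576/(4·21.105) = 702.576/84.42 ≈ 8.32239

R = 8.322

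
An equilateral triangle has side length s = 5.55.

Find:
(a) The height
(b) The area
(a) The height splits the triangle into two 30-60-90 halves: h = s·√3/2 = 5.55·1.73205/2 ≈ 9.61288/2 ≈ 4.80644
(b) Area = (√3/4)·s² = (√3/4)·5.55² = (√3/4)·30.8025 ≈ 0.433013·30.8025 ≈ 13.3379

Height = 4.806, Area = 13.34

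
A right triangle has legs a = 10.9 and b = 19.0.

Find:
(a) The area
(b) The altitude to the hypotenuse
(a) The legs are perpendicular, so Area = ½·a·b = ½·10.9·19.0 = ½·207.1 = 103.55
(b) Hypotenuse c = √(a² + b²) = √(118.81 + 361) = √479.81 ≈ 21.9046
    Area = ½·c·h_c  ⇒  h_c = 2·Area/c = 207.1/21.9046 ≈ 9.45465

Area = 103.55, h_c = 9.455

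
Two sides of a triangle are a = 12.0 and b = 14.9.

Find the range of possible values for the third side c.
Triangle inequality: |a − b| < c < a + b
|a − b| = |12.0 − 14.9| = 2.9
a + b = 12.0 + 14.9 = 26.9

2.9 < c < 26.9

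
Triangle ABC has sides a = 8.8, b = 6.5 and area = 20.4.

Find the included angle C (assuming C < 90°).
Area = ½·a·b·sin(C)  ⇒  sin(C) = 2·Area/(a·b) = 2·20.4/(8.8·6.5) = 40.8/57.2 ≈ 0.713287
C = arcsin(0.713287) ≈ 45.503° (taking the acute solution since C < 90°)

C = 45.5°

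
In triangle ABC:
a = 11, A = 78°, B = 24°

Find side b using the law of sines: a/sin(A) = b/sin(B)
a/sin(A) = b/sin(B)  ⇒  b = a·sin(B)/sin(A) = 11·sin(24°)/sin(78°)
sin(24°) ≈ 0.406737, sin(78°) ≈ 0.978148
b ≈ 11·0.406737/0.978148 ≈ 4.4741/0.978148 ≈ 4.57406

b = 4.574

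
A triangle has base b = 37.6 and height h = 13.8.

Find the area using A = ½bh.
A = ½·b·h = ½·37.6·13.8 = ½·518.88 = 259.44

Area = 259.44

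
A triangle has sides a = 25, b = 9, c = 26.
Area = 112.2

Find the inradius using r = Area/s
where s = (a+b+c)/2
s = (25 + 9 + 26)/2 = 60/2 = 30
r = Area/s = 112.2/30 ≈ 3.74

r = 3.74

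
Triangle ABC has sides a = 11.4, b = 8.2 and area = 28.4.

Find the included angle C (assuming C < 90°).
Area = ½·a·b·sin(C)  ⇒  sin(C) = 2·Area/(a·b) = 2·28.4/(11.4·8.2) = 56.8/93.48 ≈ 0.607617
C = arcsin(0.607617) ≈ 37.4174° (taking the acute solution since C < 90°)

C = 37.42°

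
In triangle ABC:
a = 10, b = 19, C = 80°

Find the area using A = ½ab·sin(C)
A = ½·a·b·sin(C) = ½·10·19·sin(80°)
sin(80°) ≈ 0.984808
A ≈ ½·190·0.984808 = 95·0.984808 ≈ 93.5567

Area = 93.56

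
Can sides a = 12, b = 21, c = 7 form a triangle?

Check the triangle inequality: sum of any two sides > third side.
a + b vs c: 12 + 21 = 33 > 7  ✓
a + c vs b: 12 + 7 = 19 ≤ 21  ✗
b + c vs a: 21 + 7 = 28 > 12  ✓

No: 12 + 7 = 19 is not > 21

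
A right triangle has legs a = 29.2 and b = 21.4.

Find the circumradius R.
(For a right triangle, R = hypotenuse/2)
Hypotenuse c = √(a² + b²) = √(852.64 + 457.96) = √1310.6 ≈ 36.2022
R = c/2 ≈ 36.2022/2 ≈ 18.1011

R = 18.1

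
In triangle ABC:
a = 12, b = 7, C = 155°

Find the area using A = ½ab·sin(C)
A = ½·a·b·sin(C) = ½·12·7·sin(155°)
sin(155°) ≈ 0.422618
A ≈ ½·84·0.422618 = 42·0.422618 ≈ 17.75

Area = 17.75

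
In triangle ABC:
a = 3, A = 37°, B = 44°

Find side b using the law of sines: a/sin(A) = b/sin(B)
a/sin(A) = b/sin(B)  ⇒  b = a·sin(B)/sin(A) = 3·sin(44°)/sin(37°)
sin(44°) ≈ 0.694658, sin(37°) ≈ 0.601815
b ≈ 3·0.694658/0.601815 ≈ 2.08398/0.601815 ≈ 3.46282

b = 3.463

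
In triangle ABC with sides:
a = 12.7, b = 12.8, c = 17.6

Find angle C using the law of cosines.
c² = a² + b² − 2ab·cos(C)  ⇒  cos(C) = (a² + b² − c²)/(2ab)
cos(C) = (12.7² + 12.8² − 17.6²)/(2·12.7·12.8) = (161.29 + 163.84 − 309.76)/325.12 = 15.37/325.12 ≈ 0.0472749
C = arccos(0.0472749) ≈ 87.2903°

C = 87.29°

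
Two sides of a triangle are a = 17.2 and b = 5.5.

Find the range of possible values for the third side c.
Triangle inequality: |a − b| < c < a + b
|a − b| = |17.2 − 5.5| = 11.7
a + b = 17.2 + 5.5 = 22.7

11.7 < c < 22.7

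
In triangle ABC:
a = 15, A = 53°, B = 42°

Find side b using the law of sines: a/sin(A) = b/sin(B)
a/sin(A) = b/sin(B)  ⇒  b = a·sin(B)/sin(A) = 15·sin(42°)/sin(53°)
sin(42°) ≈ 0.669131, sin(53°) ≈ 0.798636
b ≈ 15·0.669131/0.798636 ≈ 10.037/0.798636 ≈ 12.5676

b = 12.57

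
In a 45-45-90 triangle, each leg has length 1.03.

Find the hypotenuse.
In a 45-45-90 triangle the sides are in ratio 1 : 1 : √2, so hypotenuse = leg·√2.
Hypotenuse = 1.03·√2 ≈ 1.03·1.41421 ≈ 1.45664

Hypotenuse = 1.03√2 = 1.457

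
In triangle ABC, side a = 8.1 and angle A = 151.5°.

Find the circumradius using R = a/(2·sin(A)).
R = a/(2·sin(A)) = 8.1/(2·sin(151.5°))
sin(151.5°) ≈ 0.477159
R ≈ 8.1/(2·0.477159) = 8.1/0.954318 ≈ 8.48774

R = 8.488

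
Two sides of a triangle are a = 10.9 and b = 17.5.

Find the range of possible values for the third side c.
Triangle inequality: |a − b| < c < a + b
|a − b| = |10.9 − 17.5| = 6.6
a + b = 10.9 + 17.5 = 28.4

6.6 < c < 28.4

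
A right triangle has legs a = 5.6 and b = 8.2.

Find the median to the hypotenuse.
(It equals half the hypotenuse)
Hypotenuse c = √(a² + b²) = √(31.36 + 67.24) = √98.6 ≈ 9.92975
Median to hypotenuse = c/2 ≈ 9.92975/2 ≈ 4.96488

Median = 4.965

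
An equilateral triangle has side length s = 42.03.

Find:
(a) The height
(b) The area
(a) The height splits the triangle into two 30-60-90 halves: h = s·√3/2 = 42.03·1.73205/2 ≈ 72.7981/2 ≈ 36.399
(b) Area = (√3/4)·s² = (√3/4)·42.03² = (√3/4)·1766.5209 ≈ 0.433013·1766.5209 ≈ 764.926

Height = 36.4, Area = 764.9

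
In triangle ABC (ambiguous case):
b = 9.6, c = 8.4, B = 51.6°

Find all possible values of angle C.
b/sin(B) = c/sin(C)  ⇒  sin(C) = c·sin(B)/b = 8.4·sin(51.6°)/9.6
sin(51.6°) ≈ 0.783693
sin(C) ≈ 8.4·0.783693/9.6 ≈ 6.58303/9.6 ≈ 0.685732
Candidate 1: C₁ = arcsin(0.685732) ≈ 43.2932°  →  A = 180° − 51.6° − 43.2932° ≈ 85.1068° > 0, valid
Candidate 2: C₂ = 180° − C₁ ≈ 136.707°  →  A = 180° − 51.6° − 136.707° ≈ -8.3068° ≤ 0, not a valid triangle

C = 43.29° (one solution)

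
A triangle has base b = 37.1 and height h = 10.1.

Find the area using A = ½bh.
A = ½·b·h = ½·37.1·10.1 = ½·374.71 = 187.355

Area = 187.355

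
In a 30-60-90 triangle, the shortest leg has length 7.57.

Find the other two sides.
In a 30-60-90 triangle the sides are in ratio 1 : √3 : 2 (short leg : long leg : hypotenuse).
Long leg = 7.57·√3 ≈ 7.57·1.73205 ≈ 13.1116
Hypotenuse = 2·7.57 = 15.14

Long leg = 7.57√3 = 13.11, Hypotenuse = 15.14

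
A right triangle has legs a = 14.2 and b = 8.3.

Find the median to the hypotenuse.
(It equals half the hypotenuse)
Hypotenuse c = √(a² + b²) = √(201.64 + 68.89) = √270.53 ≈ 16.4478
Median to hypotenuse = c/2 ≈ 16.4478/2 ≈ 8.2239

Median = 8.224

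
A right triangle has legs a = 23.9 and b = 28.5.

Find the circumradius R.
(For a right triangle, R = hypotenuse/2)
Hypotenuse c = √(a² + b²) = √(571.21 + 812.25) = √1383.46 ≈ 37.1949
R = c/2 ≈ 37.1949/2 ≈ 18.5974

R = 18.6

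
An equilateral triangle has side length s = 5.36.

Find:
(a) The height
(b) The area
(a) The height splits the triangle into two 30-60-90 halves: h = s·√3/2 = 5.36·1.73205/2 ≈ 9.28379/2 ≈ 4.6419
(b) Area = (√3/4)·s² = (√3/4)·5.36² = (√3/4)·28.7296 ≈ 0.433013·28.7296 ≈ 12.4403

Height = 4.642, Area = 12.44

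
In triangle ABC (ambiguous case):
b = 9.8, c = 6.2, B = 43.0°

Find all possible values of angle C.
b/sin(B) = c/sin(C)  ⇒  sin(C) = c·sin(B)/b = 6.2·sin(43.0°)/9.8
sin(43.0°) ≈ 0.681998
sin(C) ≈ 6.2·0.681998/9.8 ≈ 4.22839/9.8 ≈ 0.431468
Candidate 1: C₁ = arcsin(0.431468) ≈ 25.5608°  →  A = 180° − 43.0° − 25.5608° ≈ 111.439° > 0, valid
Candidate 2: C₂ = 180° − C₁ ≈ 154.439°  →  A = 180° − 43.0° − 154.439° ≈ -17.4392° ≤ 0, not a valid triangle

C = 25.56° (one solution)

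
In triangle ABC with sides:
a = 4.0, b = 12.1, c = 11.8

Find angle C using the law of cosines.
c² = a² + b² − 2ab·cos(C)  ⇒  cos(C) = (a² + b² − c²)/(2ab)
cos(C) = (4.0² + 12.1² − 11.8²)/(2·4.0·12.1) = (16 + 146.41 − 139.24)/96.8 = 23.17/96.8 ≈ 0.23936
C = arccos(0.23936) ≈ 76.1513°

C = 76.15°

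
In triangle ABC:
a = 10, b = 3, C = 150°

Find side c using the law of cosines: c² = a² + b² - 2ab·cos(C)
c² = 10² + 3² − 2·10·3·cos(150°)
cos(150°) ≈ -0.866025
c² ≈ 100 + 9 − 60·(-0.866025) ≈ 109 + 51.9615 ≈ 160.962
c ≈ √160.962 ≈ 12.6871

c = 12.69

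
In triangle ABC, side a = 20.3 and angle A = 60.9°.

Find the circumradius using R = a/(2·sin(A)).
R = a/(2·sin(A)) = 20.3/(2·sin(60.9°))
sin(60.9°) ≈ 0.873772
R ≈ 20.3/(2·0.873772) = 20.3/1.74754 ≈ 11.6163

R = 11.62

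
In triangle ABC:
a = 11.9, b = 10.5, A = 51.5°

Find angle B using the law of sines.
a/sin(A) = b/sin(B)  ⇒  sin(B) = b·sin(A)/a = 10.5·sin(51.5°)/11.9
sin(51.5°) ≈ 0.782608
sin(B) ≈ 10.5·0.782608/11.9 ≈ 8.21739/11.9 ≈ 0.690537
B = arcsin(0.690537) ≈ 43.6726°
(Since b ≤ a we need B ≤ A, so the obtuse alternative 180° − 43.6726° ≈ 136.327° is rejected.)

B = 43.67°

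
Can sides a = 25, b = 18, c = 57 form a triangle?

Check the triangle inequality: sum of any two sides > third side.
a + b vs c: 25 + 18 = 43 ≤ 57  ✗
a + c vs b: 25 + 57 = 82 > 18  ✓
b + c vs a: 18 + 57 = 75 > 25  ✓

No: 25 + 18 = 43 is not > 57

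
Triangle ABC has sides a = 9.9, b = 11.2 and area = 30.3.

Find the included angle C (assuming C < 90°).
Area = ½·a·b·sin(C)  ⇒  sin(C) = 2·Area/(a·b) = 2·30.3/(9.9·11.2) = 60.6/110.88 ≈ 0.546537
C = arcsin(0.546537) ≈ 33.1297° (taking the acute solution since C < 90°)

C = 33.13°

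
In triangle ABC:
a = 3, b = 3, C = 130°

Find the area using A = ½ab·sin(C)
A = ½·a·b·sin(C) = ½·3·3·sin(130°)
sin(130°) ≈ 0.766044
A ≈ ½·9·0.766044 = 4.5·0.766044 ≈ 3.4472

Area = 3.447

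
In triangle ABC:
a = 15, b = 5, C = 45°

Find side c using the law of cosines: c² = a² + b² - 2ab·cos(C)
c² = 15² + 5² − 2·15·5·cos(45°)
cos(45°) ≈ 0.707107
c² ≈ 225 + 25 − 150·(0.707107) ≈ 250 − 106.066 ≈ 143.934
c ≈ √143.934 ≈ 11.9972

c = 12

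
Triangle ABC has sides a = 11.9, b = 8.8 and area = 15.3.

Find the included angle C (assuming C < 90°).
Area = ½·a·b·sin(C)  ⇒  sin(C) = 2·Area/(a·b) = 2·15.3/(11.9·8.8) = 30.6/104.72 ≈ 0.292208
C = arcsin(0.292208) ≈ 16.9902° (taking the acute solution since C < 90°)

C = 16.99°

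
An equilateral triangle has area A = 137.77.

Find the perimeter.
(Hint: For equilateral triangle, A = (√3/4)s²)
A = (√3/4)s²  ⇒  s² = 4A/√3 = 4·137.77/√3 = 551.08/1.73205 ≈ 318.166
s ≈ √318.166 ≈ 17.8372
Perimeter = 3s ≈ 3·17.8372 ≈ 53.5116

Perimeter = 53.51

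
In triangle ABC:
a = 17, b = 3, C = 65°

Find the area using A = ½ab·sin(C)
A = ½·a·b·sin(C) = ½·17·3·sin(65°)
sin(65°) ≈ 0.906308
A ≈ ½·51·0.906308 = 25.5·0.906308 ≈ 23.1108

Area = 23.11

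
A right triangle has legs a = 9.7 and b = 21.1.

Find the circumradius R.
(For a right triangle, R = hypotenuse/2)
Hypotenuse c = √(a² + b²) = √(94.09 + 445.21) = √539.3 ≈ 23.2228
R = c/2 ≈ 23.2228/2 ≈ 11.6114

R = 11.61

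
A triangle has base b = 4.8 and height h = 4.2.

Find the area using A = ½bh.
A = ½·b·h = ½·4.8·4.2 = ½·20.16 = 10.08

Area = 10.08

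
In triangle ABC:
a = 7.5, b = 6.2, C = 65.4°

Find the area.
Two sides and the included angle (SAS): A = ½·a·b·sin(C) = ½·7.5·6.2·sin(65.4°)
sin(65.4°) ≈ 0.909236
A ≈ ½·46.5·0.909236 = 23.25·0.909236 ≈ 21.1397

Area = 21.14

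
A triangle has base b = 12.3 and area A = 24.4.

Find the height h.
A = ½·b·h  ⇒  h = 2A/b = 2·24.4/12.3 = 48.8/12.3 ≈ 3.96748

h = 3.967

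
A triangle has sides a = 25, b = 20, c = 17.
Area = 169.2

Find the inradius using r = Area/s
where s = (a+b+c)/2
s = (25 + 20 + 17)/2 = 62/2 = 31
r = Area/s = 169.2/31 ≈ 5.45806

r = 5.458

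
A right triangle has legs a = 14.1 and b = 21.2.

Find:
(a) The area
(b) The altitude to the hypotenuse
(a) The legs are perpendicular, so Area = ½·a·b = ½·14.1·21.2 = ½·298.92 = 149.46
(b) Hypotenuse c = √(a² + b²) = √(198.81 + 449.44) = √648.25 ≈ 25.4608
    Area = ½·c·h_c  ⇒  h_c = 2·Area/c = 298.92/25.4608 ≈ 11.7404

Area = 149.46, h_c = 11.74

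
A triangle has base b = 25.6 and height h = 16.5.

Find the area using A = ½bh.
A = ½·b·h = ½·25.6·16.5 = ½·422.4 = 211.2

Area = 211.2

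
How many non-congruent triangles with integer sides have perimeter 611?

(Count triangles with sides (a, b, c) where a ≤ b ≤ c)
Let a ≤ b ≤ c with a + b + c = 611. The only binding inequality is a + b > c, i.e. 611 − c > c, so c < 611/2; and c ≥ 611/3 since c is the largest side.
So 204 ≤ c ≤ 305. For each c, b runs from ⌈(611 − c)/2⌉ up to c (then a = 611 − b − c satisfies 1 ≤ a ≤ b automatically), giving c − ⌈(611 − c)/2⌉ + 1 choices.
Summing over c: 1 + 3 + 4 + 6 + … + 151 + 153  (102 terms, c = 204, …, 305) = 7854
Check (closed form: nearest integer to p²/48 for even p, (p+3)²/48 for odd p): (611+3)²/48 = 614²/48 = 376996/48 ≈ 7854.08 → 7854

7854 triangles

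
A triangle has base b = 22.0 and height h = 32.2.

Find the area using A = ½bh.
A = ½·b·h = ½·22.0·32.2 = ½·708.4 = 354.2

Area = 354.2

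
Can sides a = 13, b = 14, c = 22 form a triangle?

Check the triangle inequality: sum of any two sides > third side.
a + b vs c: 13 + 14 = 27 > 22  ✓
a + c vs b: 13 + 22 = 35 > 14  ✓
b + c vs a: 14 + 22 = 36 > 13  ✓

Yes, triangle inequality satisfied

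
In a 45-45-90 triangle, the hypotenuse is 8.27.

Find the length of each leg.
In a 45-45-90 triangle hypotenuse = leg·√2, so leg = hypotenuse/√2.
Leg = 8.27/√2 ≈ 8.27/1.41421 ≈ 5.84777

Each leg = 5.848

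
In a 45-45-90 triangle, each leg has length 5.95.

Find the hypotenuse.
In a 45-45-90 triangle the sides are in ratio 1 : 1 : √2, so hypotenuse = leg·√2.
Hypotenuse = 5.95·√2 ≈ 5.95·1.41421 ≈ 8.41457

Hypotenuse = 5.95√2 = 8.415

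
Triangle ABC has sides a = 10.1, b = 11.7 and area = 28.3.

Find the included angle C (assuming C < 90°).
Area = ½·a·b·sin(C)  ⇒  sin(C) = 2·Area/(a·b) = 2·28.3/(10.1·11.7) = 56.6/118.17 ≈ 0.478971
C = arcsin(0.478971) ≈ 28.6182° (taking the acute solution since C < 90°)

C = 28.62°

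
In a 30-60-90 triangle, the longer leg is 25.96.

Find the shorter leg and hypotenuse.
In a 30-60-90 triangle the sides are in ratio 1 : √3 : 2, so short leg = long leg/√3 and hypotenuse = 2·(short leg).
Short leg = 25.96/√3 ≈ 25.96/1.73205 ≈ 14.988
Hypotenuse = 2·14.988 ≈ 29.976

Short leg = 14.99, Hypotenuse = 29.98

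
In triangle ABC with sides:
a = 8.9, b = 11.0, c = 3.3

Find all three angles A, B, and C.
Law of cosines for each angle (a² = 79.21, b² = 121, c² = 10.89):
cos(A) = (b² + c² − a²)/(2bc) = (121 + 10.89 − 79.21)/(2·11.0·3.3) = 52.68/72.6 ≈ 0.72562  ⇒  A ≈ 43.4796°
cos(B) = (a² + c² − b²)/(2ac) = (79.21 + 10.89 − 121)/(2·8.9·3.3) = -30.9/58.74 ≈ -0.526047  ⇒  B ≈ 121.739°
cos(C) = (a² + b² − c²)/(2ab) = (79.21 + 121 − 10.89)/(2·8.9·11.0) = 189.32/195.8 ≈ 0.966905  ⇒  C ≈ 14.7817°
Check: A + B + C ≈ 180°

A = 43.48°, B = 121.7°, C = 14.78°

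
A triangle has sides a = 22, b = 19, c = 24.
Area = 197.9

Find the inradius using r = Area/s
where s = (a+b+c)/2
s = (22 + 19 + 24)/2 = 65/2 = 32.5
r = Area/s = 197.9/32.5 ≈ 6.08923

r = 6.089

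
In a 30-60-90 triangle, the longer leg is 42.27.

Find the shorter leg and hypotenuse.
In a 30-60-90 triangle the sides are in ratio 1 : √3 : 2, so short leg = long leg/√3 and hypotenuse = 2·(short leg).
Short leg = 42.27/√3 ≈ 42.27/1.73205 ≈ 24.4046
Hypotenuse = 2·24.4046 ≈ 48.8092

Short leg = 24.4, Hypotenuse = 48.81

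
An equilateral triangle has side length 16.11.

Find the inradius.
r = Area/s with s the semi-perimeter.
Area = (√3/4)·16.11² = (√3/4)·259.5321 ≈ 0.433013·259.5321 ≈ 112.381
s = 3·16.11/2 = 24.165
r ≈ 112.381/24.165 ≈ 4.65056
(Equivalently r = side/(2√3) = 16.11/3.4641 ≈ 4.65056.)

r = 4.651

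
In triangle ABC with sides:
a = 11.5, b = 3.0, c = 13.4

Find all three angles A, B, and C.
Law of cosines for each angle (a² = 132.25, b² = 9, c² = 179.56):
cos(A) = (b² + c² − a²)/(2bc) = (9 + 179.56 − 132.25)/(2·3.0·13.4) = 56.31/80.4 ≈ 0.700373  ⇒  A ≈ 45.5431°
cos(B) = (a² + c² − b²)/(2ac) = (132.25 + 179.56 − 9)/(2·11.5·13.4) = 302.81/308.2 ≈ 0.982511  ⇒  B ≈ 10.7313°
cos(C) = (a² + b² − c²)/(2ab) = (132.25 + 9 − 179.56)/(2·11.5·3.0) = -38.31/69 ≈ -0.555217  ⇒  C ≈ 123.726°
Check: A + B + C ≈ 180°

A = 45.54°, B = 10.73°, C = 123.7°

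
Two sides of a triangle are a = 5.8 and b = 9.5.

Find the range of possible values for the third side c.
Triangle inequality: |a − b| < c < a + b
|a − b| = |5.8 − 9.5| = 3.7
a + b = 5.8 + 9.5 = 15.3

3.7 < c < 15.3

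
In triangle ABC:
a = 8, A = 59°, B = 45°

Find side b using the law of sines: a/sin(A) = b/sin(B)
a/sin(A) = b/sin(B)  ⇒  b = a·sin(B)/sin(A) = 8·sin(45°)/sin(59°)
sin(45°) ≈ 0.707107, sin(59°) ≈ 0.857167
b ≈ 8·0.707107/0.857167 ≈ 5.65685/0.857167 ≈ 6.59948

b = 6.599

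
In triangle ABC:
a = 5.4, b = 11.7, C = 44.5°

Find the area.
Two sides and the included angle (SAS): A = ½·a·b·sin(C) = ½·5.4·11.7·sin(44.5°)
sin(44.5°) ≈ 0.700909
A ≈ ½·63.18·0.700909 = 31.59·0.700909 ≈ 22.1417

Area = 22.14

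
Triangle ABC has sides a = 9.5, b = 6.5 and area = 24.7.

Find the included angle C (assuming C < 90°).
Area = ½·a·b·sin(C)  ⇒  sin(C) = 2·Area/(a·b) = 2·24.7/(9.5·6.5) = 49.4/61.75 ≈ 0.8
C = arcsin(0.8) ≈ 53.1301° (taking the acute solution since C < 90°)

C = 53.13°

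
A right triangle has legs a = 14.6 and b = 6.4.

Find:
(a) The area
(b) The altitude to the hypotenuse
(a) The legs are perpendicular, so Area = ½·a·b = ½·14.6·6.4 = ½·93.44 = 46.72
(b) Hypotenuse c = √(a² + b²) = √(213.16 + 40.96) = √254.12 ≈ 15.9411
    Area = ½·c·h_c  ⇒  h_c = 2·Area/c = 93.44/15.9411 ≈ 5.86156

Area = 46.72, h_c = 5.862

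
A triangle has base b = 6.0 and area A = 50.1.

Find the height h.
A = ½·b·h  ⇒  h = 2A/b = 2·50.1/6.0 = 100.2/6.0 ≈ 16.7

h = 16.7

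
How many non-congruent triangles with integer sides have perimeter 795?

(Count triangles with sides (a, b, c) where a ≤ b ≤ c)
Let a ≤ b ≤ c with a + b + c = 795. The only binding inequality is a + b > c, i.e. 795 − c > c, so c < 795/2; and c ≥ 795/3 since c is the largest side.
So 265 ≤ c ≤ 397. For each c, b runs from ⌈(795 − c)/2⌉ up to c (then a = 795 − b − c satisfies 1 ≤ a ≤ b automatically), giving c − ⌈(795 − c)/2⌉ + 1 choices.
Summing over c: 1 + 2 + 4 + 5 + … + 197 + 199  (133 terms, c = 265, …, 397) = 13267
Check (closed form: nearest integer to p²/48 for even p, (p+3)²/48 for odd p): (795+3)²/48 = 798²/48 = 636804/48 ≈ 13266.75 → 13267

13267 triangles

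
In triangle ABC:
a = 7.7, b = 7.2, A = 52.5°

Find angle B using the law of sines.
a/sin(A) = b/sin(B)  ⇒  sin(B) = b·sin(A)/a = 7.2·sin(52.5°)/7.7
sin(52.5°) ≈ 0.793353
sin(B) ≈ 7.2·0.793353/7.7 ≈ 5.71214/7.7 ≈ 0.741837
B = arcsin(0.741837) ≈ 47.8881°
(Since b ≤ a we need B ≤ A, so the obtuse alternative 180° − 47.8881° ≈ 132.112° is rejected.)

B = 47.89°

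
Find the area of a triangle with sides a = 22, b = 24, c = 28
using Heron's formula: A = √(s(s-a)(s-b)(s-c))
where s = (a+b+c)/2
s = (22 + 24 + 28)/2 = 74/2 = 37
s − a = 15, s − b = 13, s − c = 9
s(s−a)(s−b)(s−c) = 37·15·13·9 = 64935
Area = √64935 ≈ 254.823

s = 37.0, Area = 254.8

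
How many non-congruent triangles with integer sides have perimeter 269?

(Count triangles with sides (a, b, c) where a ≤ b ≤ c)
Let a ≤ b ≤ c with a + b + c = 269. The only binding inequality is a + b > c, i.e. 269 − c > c, so c < 269/2; and c ≥ 269/3 since c is the largest side.
So 90 ≤ c ≤ 134. For each c, b runs from ⌈(269 − c)/2⌉ up to c (then a = 269 − b − c satisfies 1 ≤ a ≤ b automatically), giving c − ⌈(269 − c)/2⌉ + 1 choices.
Summing over c: 1 + 3 + 4 + 6 + … + 66 + 67  (45 terms, c = 90, …, 134) = 1541
Check (closed form: nearest integer to p²/48 for even p, (p+3)²/48 for odd p): (269+3)²/48 = 272²/48 = 73984/48 ≈ 1541.33 → 1541

1541 triangles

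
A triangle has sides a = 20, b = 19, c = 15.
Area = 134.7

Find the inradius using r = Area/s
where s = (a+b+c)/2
s = (20 + 19 + 15)/2 = 54/2 = 27
r = Area/s = 134.7/27 ≈ 4.98889

r = 4.989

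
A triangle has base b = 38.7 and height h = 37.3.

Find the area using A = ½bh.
A = ½·b·h = ½·38.7·37.3 = ½·1443.51 = 721.755

Area = 721.755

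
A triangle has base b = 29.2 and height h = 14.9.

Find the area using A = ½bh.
A = ½·b·h = ½·29.2·14.9 = ½·435.08 = 217.54

Area = 217.54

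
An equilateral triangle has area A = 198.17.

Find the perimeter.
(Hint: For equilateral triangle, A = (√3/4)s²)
A = (√3/4)s²  ⇒  s² = 4A/√3 = 4·198.17/√3 = 792.68/1.73205 ≈ 457.654
s ≈ √457.654 ≈ 21.3928
Perimeter = 3s ≈ 3·21.3928 ≈ 64.1785

Perimeter = 64.18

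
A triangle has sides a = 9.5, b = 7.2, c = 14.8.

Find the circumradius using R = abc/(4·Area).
First find the area with Heron's formula.
s = (9.5 + 7.2 + 14.8)/2 = 15.75
Area = √(s(s−a)(s−b)(s−c)) = √(15.75·6.25·8.55·0.95) ≈ √799.559 ≈ 28.2765
abc = 9.5·7.2·14.8 = 1012.32
R = abc/(4·Area) ≈ 1012.32/(4·28.2765) = 1012.32/113.106 ≈ 8.9502

R = 8.95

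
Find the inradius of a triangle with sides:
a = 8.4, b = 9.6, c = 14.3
r = Area/s where s is the semi-perimeter.
s = (8.4 + 9.6 + 14.3)/2 = 32.3/2 = 16.15
Area = √(s(s−a)(s−b)(s−c)) = √(16.15·7.75·6.55·1.85) ≈ √1516.66 ≈ 38.9443
r ≈ 38.9443/16.15 ≈ 2.41141

r = 2.411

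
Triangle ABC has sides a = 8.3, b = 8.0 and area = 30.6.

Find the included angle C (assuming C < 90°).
Area = ½·a·b·sin(C)  ⇒  sin(C) = 2·Area/(a·b) = 2·30.6/(8.3·8.0) = 61.2/66.4 ≈ 0.921687
C = arcsin(0.921687) ≈ 67.1739° (taking the acute solution since C < 90°)

C = 67.17°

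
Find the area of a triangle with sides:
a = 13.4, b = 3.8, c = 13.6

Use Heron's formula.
s = (13.4 + 3.8 + 13.6)/2 = 30.8/2 = 15.4
s − a = 2, s − b = 11.6, s − c = 1.8
s(s−a)(s−b)(s−c) = 15.4·2·11.6·1.8 ≈ 643.104
Area = √643.104 ≈ 25.3595

Area = 25.36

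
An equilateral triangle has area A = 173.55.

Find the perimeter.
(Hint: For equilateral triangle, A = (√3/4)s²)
A = (√3/4)s²  ⇒  s² = 4A/√3 = 4·173.55/√3 = 694.2/1.73205 ≈ 400.797
s ≈ √400.797 ≈ 20.0199
Perimeter = 3s ≈ 3·20.0199 ≈ 60.0597

Perimeter = 60.06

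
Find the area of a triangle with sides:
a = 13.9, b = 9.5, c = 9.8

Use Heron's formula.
s = (13.9 + 9.5 + 9.8)/2 = 33.2/2 = 16.6
s − a = 2.7, s − b = 7.1, s − c = 6.8
s(s−a)(s−b)(s−c) = 16.6·2.7·7.1·6.8 ≈ 2163.91
Area = √2163.91 ≈ 46.5178

Area = 46.52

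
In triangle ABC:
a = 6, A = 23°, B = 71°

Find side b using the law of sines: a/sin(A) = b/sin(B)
a/sin(A) = b/sin(B)  ⇒  b = a·sin(B)/sin(A) = 6·sin(71°)/sin(23°)
sin(71°) ≈ 0.945519, sin(23°) ≈ 0.390731
b ≈ 6·0.945519/0.390731 ≈ 5.67311/0.390731 ≈ 14.5192

b = 14.52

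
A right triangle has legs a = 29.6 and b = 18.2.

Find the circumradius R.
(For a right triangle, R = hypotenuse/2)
Hypotenuse c = √(a² + b²) = √(876.16 + 331.24) = √1207.4 ≈ 34.7477
R = c/2 ≈ 34.7477/2 ≈ 17.3738

R = 17.37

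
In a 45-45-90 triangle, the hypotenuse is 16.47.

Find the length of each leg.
In a 45-45-90 triangle hypotenuse = leg·√2, so leg = hypotenuse/√2.
Leg = 16.47/√2 ≈ 16.47/1.41421 ≈ 11.646

Each leg = 11.65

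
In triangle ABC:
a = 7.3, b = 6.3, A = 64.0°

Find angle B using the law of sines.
a/sin(A) = b/sin(B)  ⇒  sin(B) = b·sin(A)/a = 6.3·sin(64.0°)/7.3
sin(64.0°) ≈ 0.898794
sin(B) ≈ 6.3·0.898794/7.3 ≈ 5.6624/7.3 ≈ 0.775672
B = arcsin(0.775672) ≈ 50.866°
(Since b ≤ a we need B ≤ A, so the obtuse alternative 180° − 50.866° ≈ 129.134° is rejected.)

B = 50.87°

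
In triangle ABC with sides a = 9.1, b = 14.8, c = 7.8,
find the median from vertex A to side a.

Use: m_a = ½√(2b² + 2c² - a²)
m_a = ½√(2·14.8² + 2·7.8² − 9.1²) = ½√(2·219.04 + 2·60.84 − 82.81) = ½√(438.08 + 121.68 − 82.81) = ½√476.95
√476.95 ≈ 21.8392, so m_a ≈ 10.9196

m_a = 10.92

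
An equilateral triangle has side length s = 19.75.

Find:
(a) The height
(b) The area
(a) The height splits the triangle into two 30-60-90 halves: h = s·√3/2 = 19.75·1.73205/2 ≈ 34.208/2 ≈ 17.104
(b) Area = (√3/4)·s² = (√3/4)·19.75² = (√3/4)·390.0625 ≈ 0.433013·390.0625 ≈ 168.902

Height = 17.1, Area = 168.9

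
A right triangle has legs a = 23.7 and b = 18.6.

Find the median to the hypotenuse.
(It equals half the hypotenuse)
Hypotenuse c = √(a² + b²) = √(561.69 + 345.96) = √907.65 ≈ 30.1272
Median to hypotenuse = c/2 ≈ 30.1272/2 ≈ 15.0636

Median = 15.06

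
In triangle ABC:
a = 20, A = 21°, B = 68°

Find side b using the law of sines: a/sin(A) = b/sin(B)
a/sin(A) = b/sin(B)  ⇒  b = a·sin(B)/sin(A) = 20·sin(68°)/sin(21°)
sin(68°) ≈ 0.927184, sin(21°) ≈ 0.358368
b ≈ 20·0.927184/0.358368 ≈ 18.5437/0.358368 ≈ 51.7448

b = 51.74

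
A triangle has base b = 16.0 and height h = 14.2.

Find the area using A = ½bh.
A = ½·b·h = ½·16.0·14.2 = ½·227.2 = 113.6

Area = 113.6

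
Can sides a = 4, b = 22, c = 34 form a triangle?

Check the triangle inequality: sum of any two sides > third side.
a + b vs c: 4 + 22 = 26 ≤ 34  ✗
a + c vs b: 4 + 34 = 38 > 22  ✓
b + c vs a: 22 + 34 = 56 > 4  ✓

No: 4 + 22 = 26 is not > 34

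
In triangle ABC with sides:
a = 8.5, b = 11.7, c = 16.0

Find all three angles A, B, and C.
Law of cosines for each angle (a² = 72.25, b² = 136.89, c² = 256):
cos(A) = (b² + c² − a²)/(2bc) = (136.89 + 256 − 72.25)/(2·11.7·16.0) = 320.64/374.4 ≈ 0.85641  ⇒  A ≈ 31.0841°
cos(B) = (a² + c² − b²)/(2ac) = (72.25 + 256 − 136.89)/(2·8.5·16.0) = 191.36/272 ≈ 0.703529  ⇒  B ≈ 45.2891°
cos(C) = (a² + b² − c²)/(2ab) = (72.25 + 136.89 − 256)/(2·8.5·11.7) = -46.86/198.9 ≈ -0.235596  ⇒  C ≈ 103.627°
Check: A + B + C ≈ 180°

A = 31.08°, B = 45.29°, C = 103.6°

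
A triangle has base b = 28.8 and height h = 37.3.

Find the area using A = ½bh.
A = ½·b·h = ½·28.8·37.3 = ½·1074.24 = 537.12

Area = 537.12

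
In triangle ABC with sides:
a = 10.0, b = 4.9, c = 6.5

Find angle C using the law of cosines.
c² = a² + b² − 2ab·cos(C)  ⇒  cos(C) = (a² + b² − c²)/(2ab)
cos(C) = (10.0² + 4.9² − 6.5²)/(2·10.0·4.9) = (100 + 24.01 − 42.25)/98 = 81.76/98 ≈ 0.834286
C = arccos(0.834286) ≈ 33.4585°

C = 33.46°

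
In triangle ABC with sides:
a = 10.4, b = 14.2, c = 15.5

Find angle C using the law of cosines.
c² = a² + b² − 2ab·cos(C)  ⇒  cos(C) = (a² + b² − c²)/(2ab)
cos(C) = (10.4² + 14.2² − 15.5²)/(2·10.4·14.2) = (108.16 + 201.64 − 240.25)/295.36 = 69.55/295.36 ≈ 0.235475
C = arccos(0.235475) ≈ 76.3804°

C = 76.38°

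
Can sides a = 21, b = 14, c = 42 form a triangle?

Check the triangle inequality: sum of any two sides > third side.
a + b vs c: 21 + 14 = 35 ≤ 42  ✗
a + c vs b: 21 + 42 = 63 > 14  ✓
b + c vs a: 14 + 42 = 56 > 21  ✓

No: 21 + 14 = 35 is not > 42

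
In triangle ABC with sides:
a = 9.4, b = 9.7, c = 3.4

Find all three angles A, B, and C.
Law of cosines for each angle (a² = 88.36, b² = 94.09, c² = 11.56):
cos(A) = (b² + c² − a²)/(2bc) = (94.09 + 11.56 − 88.36)/(2·9.7·3.4) = 17.29/65.96 ≈ 0.262129  ⇒  A ≈ 74.8036°
cos(B) = (a² + c² − b²)/(2ac) = (88.36 + 11.56 − 94.09)/(2·9.4·3.4) = 5.83/63.92 ≈ 0.0912078  ⇒  B ≈ 84.7669°
cos(C) = (a² + b² − c²)/(2ab) = (88.36 + 94.09 − 11.56)/(2·9.4·9.7) = 170.89/182.36 ≈ 0.937102  ⇒  C ≈ 20.4295°
Check: A + B + C ≈ 180°

A = 74.8°, B = 84.77°, C = 20.43°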